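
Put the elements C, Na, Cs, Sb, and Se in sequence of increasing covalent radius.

C, Se, Sb, Na, Cs

C is in period 2, group 14; Na is in period 3, group 1; Se is in period 4, group 16; Sb is in period 5, group 15; Cs is in period 6, group 1.
Atomic radius shrinks across a period as nuclear charge pulls the same shell inward, and grows down a group as new shells are added.
Neither a single period nor a single group — weigh both effects.
Se > C: period and group pull opposite ways; the down-group shift dominates (116 vs 75 pm).
Sb > Se: relative to Se, both the across-period and down-group shifts push Sb's atomic radius up.
Na > Sb: period and group pull opposite ways; the across-period shift dominates (155 vs 140 pm).
Cs > Na: they share group 1; the group trend gives Cs the larger value.
Tabulated atomic radius (pm): C 75, Na 155, Se 116, Sb 140, Cs 232.
So from smallest to largest: C < Se < Sb < Na < Cs.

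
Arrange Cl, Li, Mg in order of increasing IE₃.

Cl < Mg < Li

Consider each +2 ion: Cl²⁺ still has 5 valence electrons; Li²⁺ is already 1 electron into the core; Mg²⁺ is the bare [Ne] core.
Breaking into a closed-shell core is much more expensive than removing a leftover valence electron — Mg and Li have the largest IE_3 here.
Approximate IE_3 values (kJ/mol): Cl 3822, Li 11815, Mg 7733.
So the third ionization energies run Cl < Mg < Li.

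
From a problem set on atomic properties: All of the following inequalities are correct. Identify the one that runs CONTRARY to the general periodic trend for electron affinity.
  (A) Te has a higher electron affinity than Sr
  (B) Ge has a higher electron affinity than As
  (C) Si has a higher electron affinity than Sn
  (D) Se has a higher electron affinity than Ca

(B)

The general trend: electron affinity increases across a period and decreases down a group.
(A) Te (period 5, group 16) vs Sr (period 5, group 2): the stated order agrees with the simple trend.
(B) Ge (period 4, group 14) vs As (period 4, group 15): the stated order contradicts the simple trend.
(C) Si (period 3, group 14) vs Sn (period 5, group 14): the stated order agrees with the simple trend.
(D) Se (period 4, group 16) vs Ca (period 4, group 2): the stated order agrees with the simple trend.
The exception is (B): adding an electron to As's half-filled 4p³ is unfavourable, so Ge (4p²) has the more exothermic EA.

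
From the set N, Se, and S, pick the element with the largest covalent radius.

N is in period 2, group 15; S is in period 3, group 16; Se is in period 4, group 16.
Across a period the added protons contract the valence shell; down a group each new principal shell makes the atom larger.
Here both period and group differ, so the two effects have to be weighed against each other.
S > N: period and group pull opposite ways; the down-group shift dominates (103 vs 71 pm).
Se > S: they share group 16; the group trend gives Se the larger value.
Approximate values (pm): N 71, S 103, Se 116.
The largest covalent radius among these belongs to Se.

Se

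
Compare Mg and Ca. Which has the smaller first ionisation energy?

Mg is in period 3, group 2; Ca is in period 4, group 2.
IE₁ increases left→right with effective nuclear charge and decreases top→bottom as the valence shell moves farther out.
All are in group 2, so first ionization energy increases up the group.
So Ca has the smaller first ionisation energy (Ca < Mg).

Ca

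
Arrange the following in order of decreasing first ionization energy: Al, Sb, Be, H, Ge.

H > Be > Sb > Ge > Al

H is in period 1, group 1; Be is in period 2, group 2; Al is in period 3, group 13; Ge is in period 4, group 14; Sb is in period 5, group 15.
First ionization energy rises across a period (greater Z_eff holds electrons more tightly) and falls down a group (valence electrons are farther from the nucleus).
These sit on a diagonal, where the across-period and down-group effects partly cancel.
Ge > Al: period and group pull opposite ways; the across-period shift dominates (762 vs 578 kJ/mol).
Sb > Ge: period and group pull opposite ways; the across-period shift dominates (831 vs 762 kJ/mol).
Be > Sb: period and group pull opposite ways; the down-group shift dominates (900 vs 831 kJ/mol).
H > Be: the two effects oppose for this pair; the down-group effect wins (1312 vs 900 kJ/mol).
For reference (kJ/mol): H 1312, Be 900, Al 578, Ge 762, Sb 831.
So from highest to lowest: H > Be > Sb > Ge > Al.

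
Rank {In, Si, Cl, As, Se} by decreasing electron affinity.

Cl > Se > Si > As > In

Si is in period 3, group 14; Cl is in period 3, group 17; As is in period 4, group 15; Se is in period 4, group 16; In is in period 5, group 13.
EA tends to increase across a period and decrease down a group, though the pattern is less regular than for IE or radius.
Here both period and group differ, so the two effects have to be weighed against each other.
As > In: relative to In, both the across-period and down-group shifts push As's electron affinity up.
Si > As: period and group pull opposite ways; the down-group shift dominates (134 vs 78 kJ/mol).
Se > Si: period and group pull opposite ways; the across-period shift dominates (195 vs 134 kJ/mol).
Cl > Se: both effects reinforce here, so Cl is clearly the higher of the two.
Tabulated electron affinity (kJ/mol): Si 134, Cl 349, As 78, Se 195, In 29.
So from highest to lowest: Cl > Se > Si > As > In.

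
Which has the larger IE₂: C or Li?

Li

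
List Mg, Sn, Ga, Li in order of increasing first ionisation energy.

Li < Ga < Sn < Mg

IE₁ increases left→right with effective nuclear charge and decreases top→bottom as the valence shell moves farther out.
These sit on a diagonal, where the across-period and down-group effects partly cancel.
Ga > Li: the two effects oppose for this pair; the across-period effect wins (579 vs 520 kJ/mol).
Sn > Ga: period and group pull opposite ways; the across-period shift dominates (709 vs 579 kJ/mol).
Mg > Sn: the two effects oppose for this pair; the down-group effect wins (738 vs 709 kJ/mol).
Tabulated first ionization energy (kJ/mol): Li 520, Mg 738, Ga 579, Sn 709.
So from lowest to highest: Li < Ga < Sn < Mg.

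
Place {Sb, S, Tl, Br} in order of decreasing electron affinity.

Br, S, Sb, Tl

Electron affinity generally becomes more exothermic across a period toward the halogens and less exothermic down a group.
These span different periods and groups, so the two trends combine.
Sb > Tl: both effects reinforce here, so Sb is clearly the higher of the two.
S > Sb: relative to Sb, both the across-period and down-group shifts push S's electron affinity up.
Br > S: period and group pull opposite ways; the across-period shift dominates (325 vs 200 kJ/mol).
For reference (kJ/mol): S 200, Br 325, Sb 103, Tl 19.
So from highest to lowest: Br > S > Sb > Tl.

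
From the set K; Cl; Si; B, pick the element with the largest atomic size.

B is in period 2, group 13; Si is in period 3, group 14; Cl is in period 3, group 17; K is in period 4, group 1.
Radius decreases left→right (rising Z_eff, same n) and increases top→bottom (higher n).
Here both period and group differ, so the two effects have to be weighed against each other.
Cl > B: the two effects oppose for this pair; the down-group effect wins (99 vs 85 pm).
Si > Cl: both are in period 3; the period trend gives Si the larger value.
K > Si: both effects reinforce here, so K is clearly the larger of the two.
Tabulated atomic radius (pm): B 85, Si 116, Cl 99, K 196.
The largest atomic size among these belongs to K.

K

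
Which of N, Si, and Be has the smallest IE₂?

After 1 electron has been removed, what remains? N⁺ still has 4 valence electrons; Si⁺ still has 3 valence electrons; Be⁺ still has 1 valence electron.
All are still removing valence electrons, so compare the +1 ions as you would atoms: IE_2 generally rises across a period (higher Z_eff) and falls down a group (larger shell), subject to the usual subshell exceptions.
Valence configurations: N⁺ [He]2s²2p², Si⁺ [Ne]3s²3p¹, Be⁺ [He]2s¹.
The numbers (kJ/mol): N 2856, Si 1577, Be 1757.
Putting it together, IE_2: Si < Be < N.

Si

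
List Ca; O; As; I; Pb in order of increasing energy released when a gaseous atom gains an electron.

Adding an electron releases more energy for atoms nearer the top right (short of the noble gases).
These span different periods and groups, so the two trends combine.
Pb > Ca: period and group pull opposite ways; the across-period shift dominates (35 vs 2 kJ/mol).
As > Pb: relative to Pb, both the across-period and down-group shifts push As's electron affinity up.
O > As: both effects reinforce here, so O is clearly the higher of the two.
I > O: period and group pull opposite ways; the across-period shift dominates (295 vs 141 kJ/mol).
Tabulated electron affinity (kJ/mol): O 141, Ca 2, As 78, I 295, Pb 35.
So from lowest to highest: Ca < Pb < As < O < I.

Ca, Pb, As, O, I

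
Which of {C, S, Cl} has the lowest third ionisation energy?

After 2 electrons have been removed, what remains? C²⁺ still has 2 valence electrons; S²⁺ still has 4 valence electrons; Cl²⁺ still has 5 valence electrons.
All are still removing valence electrons, so compare the +2 ions as you would atoms: IE_3 generally rises across a period (higher Z_eff) and falls down a group (larger shell), subject to the usual subshell exceptions.
Valence configurations: C²⁺ [He]2s², S²⁺ [Ne]3s²3p², Cl²⁺ [Ne]3s²3p³.
The numbers (kJ/mol): C 4620, S 3357, Cl 3822.
Hence IE_3: S < Cl < C.

S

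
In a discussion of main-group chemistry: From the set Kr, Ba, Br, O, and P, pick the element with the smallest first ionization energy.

Ba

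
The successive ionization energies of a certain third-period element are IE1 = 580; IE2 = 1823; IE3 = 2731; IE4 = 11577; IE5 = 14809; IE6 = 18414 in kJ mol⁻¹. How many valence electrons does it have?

3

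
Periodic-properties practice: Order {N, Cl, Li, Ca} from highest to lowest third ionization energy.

The third ionization energy removes an electron from the +2 ion. For each element: N²⁺ still has 3 valence electrons; Cl²⁺ still has 5 valence electrons; Li²⁺ is already 1 electron into the core; Ca²⁺ is the bare [Ar] core.
Pulling an electron out of a noble-gas core costs far more than removing a remaining valence electron, so Ca and Li sit at the high end of IE_3.
Valence configurations: N²⁺ [He]2s²2p¹, Cl²⁺ [Ne]3s²3p³.
Tabulated IE_3 (kJ/mol): N 4578, Cl 3822, Li 11815, Ca 4912.
So the third ionization energies run Cl < N < Ca < Li.

Li > Ca > N > Cl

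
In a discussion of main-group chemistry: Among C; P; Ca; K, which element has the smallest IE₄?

Consider each +3 ion: C³⁺ still has 1 valence electron; P³⁺ still has 2 valence electrons; Ca³⁺ is already 1 electron into the core; K³⁺ is already 2 electrons into the core.
Usually core removal costs more than valence removal, but here the competition is close: a tightly held n=2 valence electron can cost more to remove than an n=3 core electron, so the actual values have to decide it.
Valence configurations: C³⁺ [He]2s¹, P³⁺ [Ne]3s².
The numbers (kJ/mol): C 6223, P 4964, Ca 6491, K 5877.
Overall IE_4 order: P < K < C < Ca.

P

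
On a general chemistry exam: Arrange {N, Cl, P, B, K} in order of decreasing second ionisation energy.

After 1 electron has been removed, what remains? N⁺ still has 4 valence electrons; Cl⁺ still has 6 valence electrons; P⁺ still has 4 valence electrons; B⁺ still has 2 valence electrons; K⁺ is the bare [Ar] core.
Core electrons are held far more tightly than valence electrons, so K tops the IE_2 order.
Valence configurations: N⁺ [He]2s²2p², Cl⁺ [Ne]3s²3p⁴, P⁺ [Ne]3s²3p², B⁺ [He]2s².
The numbers (kJ/mol): N 2856, Cl 2298, P 1907, B 2427, K 3052.
Overall IE_2 order: P < Cl < B < N < K.

K > N > B > Cl > P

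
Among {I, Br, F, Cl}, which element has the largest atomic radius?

I

Atomic radius shrinks across a period as nuclear charge pulls the same shell inward, and grows down a group as new shells are added.
All are in group 17, so atomic radius increases down the group.
The largest atomic radius among these belongs to I.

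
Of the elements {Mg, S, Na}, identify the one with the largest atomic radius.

Na is in period 3, group 1; Mg is in period 3, group 2; S is in period 3, group 16.
Radius decreases left→right (rising Z_eff, same n) and increases top→bottom (higher n).
All lie in period 3, so atomic radius increases right to left.
The largest atomic radius among these belongs to Na.

Na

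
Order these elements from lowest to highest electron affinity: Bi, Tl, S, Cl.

S is in period 3, group 16; Cl is in period 3, group 17; Tl is in period 6, group 13; Bi is in period 6, group 15.
Electron affinity generally becomes more exothermic across a period toward the halogens and less exothermic down a group.
These span different periods and groups, so the two trends combine.
Bi > Tl: both are in period 6; the period trend gives Bi the larger value.
S > Bi: both effects reinforce here, so S is clearly the higher of the two.
Cl > S: Cl lies to the right of S in period 3, so the across-period effect alone puts Cl higher.
Approximate values (kJ/mol): S 200, Cl 349, Tl 19, Bi 91.
So from lowest to highest: Tl < Bi < S < Cl.

Tl < Bi < S < Cl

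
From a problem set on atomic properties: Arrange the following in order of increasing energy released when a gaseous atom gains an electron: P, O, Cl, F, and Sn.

P < Sn < O < F < Cl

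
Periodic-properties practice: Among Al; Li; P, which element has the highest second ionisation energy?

Li

The second ionization energy removes an electron from the +1 ion. For each element: Al⁺ still has 2 valence electrons; Li⁺ is the bare [He] core; P⁺ still has 4 valence electrons.
Pulling an electron out of a noble-gas core costs far more than removing a remaining valence electron, so Li sits at the high end of IE_2.
Valence configurations: Al⁺ [Ne]3s², P⁺ [Ne]3s²3p².
Tabulated IE_2 (kJ/mol): Al 1817, Li 7298, P 1907.
Putting it together, IE_2: Al < P < Li.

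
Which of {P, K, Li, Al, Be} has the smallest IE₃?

Al

The third ionization energy removes an electron from the +2 ion. For each element: P²⁺ still has 3 valence electrons; K²⁺ is already 1 electron into the core; Li²⁺ is already 1 electron into the core; Al²⁺ still has 1 valence electron; Be²⁺ is the bare [He] core.
Pulling an electron out of a noble-gas core costs far more than removing a remaining valence electron, so K, Li and Be sit at the high end of IE_3.
Valence configurations: P²⁺ [Ne]3s²3p¹, Al²⁺ [Ne]3s¹.
Tabulated IE_3 (kJ/mol): P 2914, K 4420, Li 11815, Al 2745, Be 14849.
Overall IE_3 order: Al < P < K < Li < Be.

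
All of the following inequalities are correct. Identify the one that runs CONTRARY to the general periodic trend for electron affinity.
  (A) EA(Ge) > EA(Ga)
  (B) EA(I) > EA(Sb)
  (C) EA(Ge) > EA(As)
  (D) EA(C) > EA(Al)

(C)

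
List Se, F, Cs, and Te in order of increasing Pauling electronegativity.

Atoms toward the upper right of the periodic table pull bonding electrons most strongly.
These span different periods and groups, so the two trends combine.
Te > Cs: both effects reinforce here, so Te is clearly the higher of the two.
Se > Te: Se sits above Te in group 16, so the down-group effect alone puts Se higher.
F > Se: both effects reinforce here, so F is clearly the higher of the two.
For reference (Pauling): F 3.98, Se 2.55, Te 2.10, Cs 0.79.
So from lowest to highest: Cs < Te < Se < F.

Cs, Te, Se, F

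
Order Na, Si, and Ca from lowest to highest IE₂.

Ca < Si < Na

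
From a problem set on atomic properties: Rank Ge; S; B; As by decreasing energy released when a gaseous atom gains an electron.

B is in period 2, group 13; S is in period 3, group 16; Ge is in period 4, group 14; As is in period 4, group 15.
Electron affinity generally becomes more exothermic across a period toward the halogens and less exothermic down a group.
Here both period and group differ, so the two effects have to be weighed against each other.
As > B: the two effects oppose for this pair; the across-period effect wins (78 vs 27 kJ/mol).
Ge > As: this pair runs against the simple trend — see the exception note.
S > Ge: both effects reinforce here, so S is clearly the higher of the two.
Note the exception: Ge has a higher electron affinity than As, contrary to the simple trend — adding an electron to As's half-filled 4p³ is unfavourable, so Ge (4p²) has the more exothermic EA.
Approximate values (kJ/mol): B 27, S 200, Ge 119, As 78.
So from highest to lowest: S > Ge > As > B.

S > Ge > As > B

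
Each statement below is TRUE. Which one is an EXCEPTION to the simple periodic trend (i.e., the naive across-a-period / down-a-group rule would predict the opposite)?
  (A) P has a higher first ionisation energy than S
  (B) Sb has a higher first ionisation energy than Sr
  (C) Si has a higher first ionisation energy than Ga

(A)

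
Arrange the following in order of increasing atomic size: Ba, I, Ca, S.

S < I < Ca < Ba

S is in period 3, group 16; Ca is in period 4, group 2; I is in period 5, group 17; Ba is in period 6, group 2.
Radius decreases left→right (rising Z_eff, same n) and increases top→bottom (higher n).
Here both period and group differ, so the two effects have to be weighed against each other.
I > S: the two effects oppose for this pair; the down-group effect wins (133 vs 103 pm).
Ca > I: the two effects oppose for this pair; the across-period effect wins (171 vs 133 pm).
Ba > Ca: they share group 2; the group trend gives Ba the larger value.
For reference (pm): S 103, Ca 171, I 133, Ba 196.
So from smallest to largest: S < I < Ca < Ba.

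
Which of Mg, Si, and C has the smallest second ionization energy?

IE_2 is the cost of taking one more electron from the +1 cation: Mg⁺ still has 1 valence electron; Si⁺ still has 3 valence electrons; C⁺ still has 3 valence electrons.
All are still removing valence electrons, so compare the +1 ions as you would atoms: IE_2 generally rises across a period (higher Z_eff) and falls down a group (larger shell), subject to the usual subshell exceptions.
Valence configurations: Mg⁺ [Ne]3s¹, Si⁺ [Ne]3s²3p¹, C⁺ [He]2s²2p¹.
The numbers (kJ/mol): Mg 1451, Si 1577, C 2353.
Overall IE_2 order: Mg < Si < C.

Mg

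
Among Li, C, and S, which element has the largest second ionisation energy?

Li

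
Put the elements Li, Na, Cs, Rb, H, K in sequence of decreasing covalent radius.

Cs, Rb, K, Na, Li, H

H is in period 1, group 1; Li is in period 2, group 1; Na is in period 3, group 1; K is in period 4, group 1; Rb is in period 5, group 1; Cs is in period 6, group 1.
Radius decreases left→right (rising Z_eff, same n) and increases top→bottom (higher n).
All are in group 1, so atomic radius increases down the group.
So from largest to smallest: Cs > Rb > K > Na > Li > H.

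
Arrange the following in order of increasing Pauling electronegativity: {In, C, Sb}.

In < Sb < C

C is in period 2, group 14; In is in period 5, group 13; Sb is in period 5, group 15.
Atoms toward the upper right of the periodic table pull bonding electrons most strongly.
Here both period and group differ, so the two effects have to be weighed against each other.
Sb > In: both are in period 5; the period trend gives Sb the larger value.
C > Sb: the two effects oppose for this pair; the down-group effect wins (2.55 vs 2.05).
For reference (Pauling): C 2.55, In 1.78, Sb 2.05.
So from lowest to highest: In < Sb < C.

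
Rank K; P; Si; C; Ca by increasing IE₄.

IE_4 is the cost of taking one more electron from the +3 cation: K³⁺ is already 2 electrons into the core; P³⁺ still has 2 valence electrons; Si³⁺ still has 1 valence electron; C³⁺ still has 1 valence electron; Ca³⁺ is already 1 electron into the core.
Usually core removal costs more than valence removal, but here the competition is close: a tightly held n=2 valence electron can cost more to remove than an n=3 core electron, so the actual values have to decide it.
Valence configurations: P³⁺ [Ne]3s², Si³⁺ [Ne]3s¹, C³⁺ [He]2s¹.
The numbers (kJ/mol): K 5877, P 4964, Si 4356, C 6223, Ca 6491.
Overall IE_4 order: Si < P < K < C < Ca.

Si < P < K < C < Ca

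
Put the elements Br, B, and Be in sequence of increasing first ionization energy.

B < Be < Br

Be is in period 2, group 2; B is in period 2, group 13; Br is in period 4, group 17.
First ionization energy rises across a period (greater Z_eff holds electrons more tightly) and falls down a group (valence electrons are farther from the nucleus).
These span different periods and groups, so the two trends combine.
Be > B: this pair runs against the simple trend — see the exception note.
Br > Be: period and group pull opposite ways; the across-period shift dominates (1140 vs 900 kJ/mol).
Note the exception: Be has a higher first ionization energy than B, contrary to the simple trend — removing B's lone 2p electron is easier than breaking Be's filled 2s².
Approximate values (kJ/mol): Be 900, B 801, Br 1140.
So from lowest to highest: B < Be < Br.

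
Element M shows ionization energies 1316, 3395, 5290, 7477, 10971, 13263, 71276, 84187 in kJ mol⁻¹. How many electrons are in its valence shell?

6

Look for the largest jump between consecutive ionization energies: IE7/IE6 ≈ 5.4, far larger than any earlier ratio.
That jump marks the point where a core electron is being removed. So the atom has 6 valence electrons.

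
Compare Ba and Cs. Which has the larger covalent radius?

Cs is in period 6, group 1; Ba is in period 6, group 2.
Moving right in a period, electrons are added to the same shell under a stronger nuclear pull, so atoms get smaller; moving down, a new shell is opened and atoms get larger.
All lie in period 6, so atomic radius increases right to left.
So Cs has the larger covalent radius (Cs > Ba).

Cs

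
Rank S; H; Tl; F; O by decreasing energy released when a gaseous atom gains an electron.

H is in period 1, group 1; O is in period 2, group 16; F is in period 2, group 17; S is in period 3, group 16; Tl is in period 6, group 13.
Atoms with high Z_eff and room in the valence shell (especially the halogens) have the most exothermic electron affinities.
Here both period and group differ, so the two effects have to be weighed against each other.
H > Tl: the two effects oppose for this pair; the down-group effect wins (73 vs 19 kJ/mol).
O > H: the two effects oppose for this pair; the across-period effect wins (141 vs 73 kJ/mol).
S > O: this pair runs against the simple trend — see the exception note.
F > S: relative to S, both the across-period and down-group shifts push F's electron affinity up.
Note the exception: S has a higher electron affinity than O, contrary to the simple trend — the compact 2p subshell of O repels the added electron more than S's larger 3p does.
Approximate values (kJ/mol): H 73, O 141, F 328, S 200, Tl 19.
So from highest to lowest: F > S > O > H > Tl.

F > S > O > H > Tl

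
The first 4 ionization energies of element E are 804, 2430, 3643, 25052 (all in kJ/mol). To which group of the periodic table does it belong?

Group 13

Look for the largest jump between consecutive ionization energies: IE4/IE3 ≈ 6.9, far larger than any earlier ratio.
That jump marks the point where a core electron is being removed. So the atom has 3 valence electrons.
A main-group element with 3 valence electrons is in group 13.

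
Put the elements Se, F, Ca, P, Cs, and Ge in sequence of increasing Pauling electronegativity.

F is in period 2, group 17; P is in period 3, group 15; Ca is in period 4, group 2; Ge is in period 4, group 14; Se is in period 4, group 16; Cs is in period 6, group 1.
Smaller atoms with higher effective nuclear charge are more electronegative.
These span different periods and groups, so the two trends combine.
Ca > Cs: both effects reinforce here, so Ca is clearly the higher of the two.
Ge > Ca: Ge lies to the right of Ca in period 4, so the across-period effect alone puts Ge higher.
P > Ge: both effects reinforce here, so P is clearly the higher of the two.
Se > P: period and group pull opposite ways; the across-period shift dominates (2.55 vs 2.19).
F > Se: relative to Se, both the across-period and down-group shifts push F's electronegativity up.
For reference (Pauling): F 3.98, P 2.19, Ca 1.00, Ge 2.01, Se 2.55, Cs 0.79.
So from lowest to highest: Cs < Ca < Ge < P < Se < F.

Cs, Ca, Ge, P, Se, F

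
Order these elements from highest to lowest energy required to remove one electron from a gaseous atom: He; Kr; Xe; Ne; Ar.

He is in period 1, group 18; Ne is in period 2, group 18; Ar is in period 3, group 18; Kr is in period 4, group 18; Xe is in period 5, group 18.
First ionization energy rises across a period (greater Z_eff holds electrons more tightly) and falls down a group (valence electrons are farther from the nucleus).
All are in group 18, so first ionization energy increases up the group.
So from highest to lowest: He > Ne > Ar > Kr > Xe.

He, Ne, Ar, Kr, Xe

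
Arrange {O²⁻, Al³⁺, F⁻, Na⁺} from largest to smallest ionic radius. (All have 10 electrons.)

All of these have 10 electrons, so size is governed by nuclear charge alone: the more protons, the stronger the pull on the same electron cloud, and the smaller the ion.
Nuclear charges: Al³⁺ (Z=13), Na⁺ (Z=11), F⁻ (Z=9), O²⁻ (Z=8).
Largest to smallest: O²⁻ > F⁻ > Na⁺ > Al³⁺.

O²⁻ > F⁻ > Na⁺ > Al³⁺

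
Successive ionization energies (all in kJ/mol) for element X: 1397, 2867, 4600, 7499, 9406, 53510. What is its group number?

Look for the largest jump between consecutive ionization energies: IE6/IE5 ≈ 5.7, far larger than any earlier ratio.
That jump marks the point where a core electron is being removed. So the atom has 5 valence electrons.
A main-group element with 5 valence electrons is in group 15.

Group 15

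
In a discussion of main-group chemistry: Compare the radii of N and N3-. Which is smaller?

N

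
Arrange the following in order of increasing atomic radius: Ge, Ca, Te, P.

P < Ge < Te < Ca

Moving right in a period, electrons are added to the same shell under a stronger nuclear pull, so atoms get smaller; moving down, a new shell is opened and atoms get larger.
Here both period and group differ, so the two effects have to be weighed against each other.
Ge > P: relative to P, both the across-period and down-group shifts push Ge's atomic radius up.
Te > Ge: the two effects oppose for this pair; the down-group effect wins (136 vs 121 pm).
Ca > Te: the two effects oppose for this pair; the across-period effect wins (171 vs 136 pm).
Tabulated atomic radius (pm): P 111, Ca 171, Ge 121, Te 136.
So from smallest to largest: P < Ge < Te < Ca.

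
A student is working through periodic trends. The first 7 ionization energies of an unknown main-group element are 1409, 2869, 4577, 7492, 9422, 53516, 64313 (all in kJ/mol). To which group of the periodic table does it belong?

Look for the largest jump between consecutive ionization energies: IE6/IE5 ≈ 5.7, far larger than any earlier ratio.
That jump marks the point where a core electron is being removed. So the atom has 5 valence electrons.
A main-group element with 5 valence electrons is in group 15.

Group 15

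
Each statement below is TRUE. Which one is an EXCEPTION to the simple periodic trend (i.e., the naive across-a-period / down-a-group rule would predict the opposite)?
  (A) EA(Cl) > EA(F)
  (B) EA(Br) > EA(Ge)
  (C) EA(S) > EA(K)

(A)

The general trend: electron affinity increases across a period and decreases down a group.
(A) Cl (period 3, group 17) vs F (period 2, group 17): the stated order contradicts the simple trend.
(B) Br (period 4, group 17) vs Ge (period 4, group 14): the stated order agrees with the simple trend.
(C) S (period 3, group 16) vs K (period 4, group 1): the stated order agrees with the simple trend.
The exception is (A): F's small 2p subshell makes the incoming electron feel strong e⁻–e⁻ repulsion, so Cl actually releases more energy on gaining an electron.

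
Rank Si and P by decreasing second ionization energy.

The second ionization energy removes an electron from the +1 ion. For each element: Si⁺ still has 3 valence electrons; P⁺ still has 4 valence electrons.
All are still removing valence electrons, so compare the +1 ions as you would atoms: IE_2 generally rises across a period (higher Z_eff) and falls down a group (larger shell), subject to the usual subshell exceptions.
Valence configurations: Si⁺ [Ne]3s²3p¹, P⁺ [Ne]3s²3p².
The numbers (kJ/mol): Si 1577, P 1907.
So the second ionization energies run Si < P.

P > Si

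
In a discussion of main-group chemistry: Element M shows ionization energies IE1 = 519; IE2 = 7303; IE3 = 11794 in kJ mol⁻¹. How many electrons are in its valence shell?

1

Look for the largest jump between consecutive ionization energies: IE2/IE1 ≈ 14.1, far larger than any earlier ratio.
That jump marks the point where a core electron is being removed. So the atom has 1 valence electron.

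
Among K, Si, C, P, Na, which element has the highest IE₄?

IE_4 is the cost of taking one more electron from the +3 cation: K³⁺ is already 2 electrons into the core; Si³⁺ still has 1 valence electron; C³⁺ still has 1 valence electron; P³⁺ still has 2 valence electrons; Na³⁺ is already 2 electrons into the core.
Usually core removal costs more than valence removal, but here the competition is close: a tightly held n=2 valence electron can cost more to remove than an n=3 core electron, so the actual values have to decide it.
Valence configurations: Si³⁺ [Ne]3s¹, C³⁺ [He]2s¹, P³⁺ [Ne]3s².
Tabulated IE_4 (kJ/mol): K 5877, Si 4356, C 6223, P 4964, Na 9543.
So the fourth ionization energies run Si < P < K < C < Na.

Na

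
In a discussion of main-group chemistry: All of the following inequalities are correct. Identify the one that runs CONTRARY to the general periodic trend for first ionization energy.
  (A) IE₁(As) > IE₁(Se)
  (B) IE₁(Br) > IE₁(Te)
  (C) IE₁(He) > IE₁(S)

The general trend: first ionization energy increases across a period and decreases down a group.
(A) As (period 4, group 15) vs Se (period 4, group 16): the stated order contradicts the simple trend.
(B) Br (period 4, group 17) vs Te (period 5, group 16): the stated order agrees with the simple trend.
(C) He (period 1, group 18) vs S (period 3, group 16): the stated order agrees with the simple trend.
The exception is (A): Se (4p⁴) ionizes more easily than half-filled As (4p³).

(A)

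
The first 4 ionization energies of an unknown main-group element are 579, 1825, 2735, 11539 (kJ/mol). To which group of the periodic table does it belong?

Group 13

Look for the largest jump between consecutive ionization energies: IE4/IE3 ≈ 4.2, far larger than any earlier ratio.
That jump marks the point where a core electron is being removed. So the atom has 3 valence electrons.
A main-group element with 3 valence electrons is in group 13.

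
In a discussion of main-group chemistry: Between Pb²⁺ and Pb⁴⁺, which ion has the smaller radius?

Pb⁴⁺

Both ions have Z = 82 protons, but Pb⁴⁺ has lost more electrons, so its remaining electrons feel a larger effective nuclear charge per electron and are pulled in more tightly.
Higher positive charge → smaller ion, so Pb²⁺ > Pb⁴⁺.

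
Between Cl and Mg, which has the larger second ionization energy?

IE_2 is the cost of taking one more electron from the +1 cation: Cl⁺ still has 6 valence electrons; Mg⁺ still has 1 valence electron.
All are still removing valence electrons, so compare the +1 ions as you would atoms: IE_2 generally rises across a period (higher Z_eff) and falls down a group (larger shell), subject to the usual subshell exceptions.
Valence configurations: Cl⁺ [Ne]3s²3p⁴, Mg⁺ [Ne]3s¹.
Tabulated IE_2 (kJ/mol): Cl 2298, Mg 1451.
So the second ionization energies run Mg < Cl.

Cl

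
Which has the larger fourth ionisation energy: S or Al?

Al

The fourth ionization energy removes an electron from the +3 ion. For each element: S³⁺ still has 3 valence electrons; Al³⁺ is the bare [Ne] core.
Pulling an electron out of a noble-gas core costs far more than removing a remaining valence electron, so Al sits at the high end of IE_4.
Approximate IE_4 values (kJ/mol): S 4556, Al 11577.
Hence IE_4: S < Al.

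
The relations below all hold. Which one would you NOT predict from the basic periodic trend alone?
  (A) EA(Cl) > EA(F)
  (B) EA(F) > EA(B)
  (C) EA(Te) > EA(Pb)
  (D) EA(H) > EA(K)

(A)

The general trend: electron affinity increases across a period and decreases down a group.
(A) Cl (period 3, group 17) vs F (period 2, group 17): the stated order contradicts the simple trend.
(B) F (period 2, group 17) vs B (period 2, group 13): the stated order agrees with the simple trend.
(C) Te (period 5, group 16) vs Pb (period 6, group 14): the stated order agrees with the simple trend.
(D) H (period 1, group 1) vs K (period 4, group 1): the stated order agrees with the simple trend.
The exception is (A): F's small 2p subshell makes the incoming electron feel strong e⁻–e⁻ repulsion, so Cl actually releases more energy on gaining an electron.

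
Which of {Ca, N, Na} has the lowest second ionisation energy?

Ca

After 1 electron has been removed, what remains? Ca⁺ still has 1 valence electron; N⁺ still has 4 valence electrons; Na⁺ is the bare [Ne] core.
Breaking into a closed-shell core is much more expensive than removing a leftover valence electron — Na has the largest IE_2 here.
Valence configurations: Ca⁺ [Ar]4s¹, N⁺ [He]2s²2p².
The numbers (kJ/mol): Ca 1145, N 2856, Na 4562.
Overall IE_2 order: Ca < N < Na.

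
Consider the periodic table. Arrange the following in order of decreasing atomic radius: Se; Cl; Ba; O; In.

Ba > In > Se > Cl > O

O is in period 2, group 16; Cl is in period 3, group 17; Se is in period 4, group 16; In is in period 5, group 13; Ba is in period 6, group 2.
Across a period the added protons contract the valence shell; down a group each new principal shell makes the atom larger.
These span different periods and groups, so the two trends combine.
Cl > O: the two effects oppose for this pair; the down-group effect wins (99 vs 63 pm).
Se > Cl: relative to Cl, both the across-period and down-group shifts push Se's atomic radius up.
In > Se: both effects reinforce here, so In is clearly the larger of the two.
Ba > In: both effects reinforce here, so Ba is clearly the larger of the two.
Approximate values (pm): O 63, Cl 99, Se 116, In 142, Ba 196.
So from largest to smallest: Ba > In > Se > Cl > O.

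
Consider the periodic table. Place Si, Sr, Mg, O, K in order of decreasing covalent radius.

Atomic radius shrinks across a period as nuclear charge pulls the same shell inward, and grows down a group as new shells are added.
Here both period and group differ, so the two effects have to be weighed against each other.
Si > O: both effects reinforce here, so Si is clearly the larger of the two.
Mg > Si: Mg lies to the left of Si in period 3, so the across-period effect alone puts Mg larger.
Sr > Mg: they share group 2; the group trend gives Sr the larger value.
K > Sr: period and group pull opposite ways; the across-period shift dominates (196 vs 185 pm).
For reference (pm): O 63, Mg 139, Si 116, K 196, Sr 185.
So from largest to smallest: K > Sr > Mg > Si > O.

K > Sr > Mg > Si > O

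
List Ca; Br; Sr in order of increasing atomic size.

Br, Ca, Sr

Ca is in period 4, group 2; Br is in period 4, group 17; Sr is in period 5, group 2.
Moving right in a period, electrons are added to the same shell under a stronger nuclear pull, so atoms get smaller; moving down, a new shell is opened and atoms get larger.
Here both period and group differ, so the two effects have to be weighed against each other.
Ca > Br: Ca lies to the left of Br in period 4, so the across-period effect alone puts Ca larger.
Sr > Ca: they share group 2; the group trend gives Sr the larger value.
Approximate values (pm): Ca 171, Br 114, Sr 185.
So from smallest to largest: Br < Ca < Sr.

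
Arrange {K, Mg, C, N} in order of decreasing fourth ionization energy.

Mg, N, C, K

After 3 electrons have been removed, what remains? K³⁺ is already 2 electrons into the core; Mg³⁺ is already 1 electron into the core; C³⁺ still has 1 valence electron; N³⁺ still has 2 valence electrons.
Usually core removal costs more than valence removal, but here the competition is close: a tightly held n=2 valence electron can cost more to remove than an n=3 core electron, so the actual values have to decide it.
Valence configurations: C³⁺ [He]2s¹, N³⁺ [He]2s².
Approximate IE_4 values (kJ/mol): K 5877, Mg 10543, C 6223, N 7475.
Putting it together, IE_4: K < C < N < Mg.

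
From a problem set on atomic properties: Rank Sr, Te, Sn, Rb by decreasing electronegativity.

Te, Sn, Sr, Rb

Rb is in period 5, group 1; Sr is in period 5, group 2; Sn is in period 5, group 14; Te is in period 5, group 16.
Atoms toward the upper right of the periodic table pull bonding electrons most strongly.
All lie in period 5, so electronegativity increases left to right.
So from highest to lowest: Te > Sn > Sr > Rb.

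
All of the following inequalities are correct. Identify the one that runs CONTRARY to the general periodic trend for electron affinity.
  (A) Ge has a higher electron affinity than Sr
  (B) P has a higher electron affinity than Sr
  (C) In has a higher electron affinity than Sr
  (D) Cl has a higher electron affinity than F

The general trend: electron affinity increases across a period and decreases down a group.
(A) Ge (period 4, group 14) vs Sr (period 5, group 2): the stated order agrees with the simple trend.
(B) P (period 3, group 15) vs Sr (period 5, group 2): the stated order agrees with the simple trend.
(C) In (period 5, group 13) vs Sr (period 5, group 2): the stated order agrees with the simple trend.
(D) Cl (period 3, group 17) vs F (period 2, group 17): the stated order contradicts the simple trend.
The exception is (D): F's small 2p subshell makes the incoming electron feel strong e⁻–e⁻ repulsion, so Cl actually releases more energy on gaining an electron.

(D)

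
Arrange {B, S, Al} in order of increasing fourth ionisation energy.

S < Al < B

Consider each +3 ion: B³⁺ is the bare [He] core; S³⁺ still has 3 valence electrons; Al³⁺ is the bare [Ne] core.
Breaking into a closed-shell core is much more expensive than removing a leftover valence electron — Al and B have the largest IE_4 here.
Approximate IE_4 values (kJ/mol): B 25026, S 4556, Al 11577.
So the fourth ionization energies run S < Al < B.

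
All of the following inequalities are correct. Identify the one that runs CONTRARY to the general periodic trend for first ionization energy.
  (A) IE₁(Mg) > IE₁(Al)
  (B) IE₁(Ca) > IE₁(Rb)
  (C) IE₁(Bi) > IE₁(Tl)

The general trend: first ionization energy increases across a period and decreases down a group.
(A) Mg (period 3, group 2) vs Al (period 3, group 13): the stated order contradicts the simple trend.
(B) Ca (period 4, group 2) vs Rb (period 5, group 1): the stated order agrees with the simple trend.
(C) Bi (period 6, group 15) vs Tl (period 6, group 13): the stated order agrees with the simple trend.
The exception is (A): Al's single 3p electron is easier to remove than one from Mg's filled 3s².

(A)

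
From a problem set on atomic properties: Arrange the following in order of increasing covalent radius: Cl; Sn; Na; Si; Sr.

Cl < Si < Sn < Na < Sr

Na is in period 3, group 1; Si is in period 3, group 14; Cl is in period 3, group 17; Sr is in period 5, group 2; Sn is in period 5, group 14.
Across a period the added protons contract the valence shell; down a group each new principal shell makes the atom larger.
Neither a single period nor a single group — weigh both effects.
Si > Cl: both are in period 3; the period trend gives Si the larger value.
Sn > Si: they share group 14; the group trend gives Sn the larger value.
Na > Sn: period and group pull opposite ways; the across-period shift dominates (155 vs 140 pm).
Sr > Na: period and group pull opposite ways; the down-group shift dominates (185 vs 155 pm).
For reference (pm): Na 155, Si 116, Cl 99, Sr 185, Sn 140.
So from smallest to largest: Cl < Si < Sn < Na < Sr.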